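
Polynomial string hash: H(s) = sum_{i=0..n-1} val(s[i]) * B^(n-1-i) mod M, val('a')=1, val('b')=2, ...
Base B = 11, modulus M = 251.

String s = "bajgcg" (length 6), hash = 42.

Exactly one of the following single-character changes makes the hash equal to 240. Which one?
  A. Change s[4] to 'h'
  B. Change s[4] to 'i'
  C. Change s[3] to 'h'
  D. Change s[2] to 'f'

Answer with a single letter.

Answer: D

Derivation:
Option A: s[4]='c'->'h', delta=(8-3)*11^1 mod 251 = 55, hash=42+55 mod 251 = 97
Option B: s[4]='c'->'i', delta=(9-3)*11^1 mod 251 = 66, hash=42+66 mod 251 = 108
Option C: s[3]='g'->'h', delta=(8-7)*11^2 mod 251 = 121, hash=42+121 mod 251 = 163
Option D: s[2]='j'->'f', delta=(6-10)*11^3 mod 251 = 198, hash=42+198 mod 251 = 240 <-- target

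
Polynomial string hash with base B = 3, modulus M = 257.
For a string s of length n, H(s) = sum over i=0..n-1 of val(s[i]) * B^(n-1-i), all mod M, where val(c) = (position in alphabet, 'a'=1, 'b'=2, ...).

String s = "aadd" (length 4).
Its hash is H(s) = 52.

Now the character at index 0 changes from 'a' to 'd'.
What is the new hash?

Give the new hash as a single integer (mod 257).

Answer: 133

Derivation:
val('a') = 1, val('d') = 4
Position k = 0, exponent = n-1-k = 3
B^3 mod M = 3^3 mod 257 = 27
Delta = (4 - 1) * 27 mod 257 = 81
New hash = (52 + 81) mod 257 = 133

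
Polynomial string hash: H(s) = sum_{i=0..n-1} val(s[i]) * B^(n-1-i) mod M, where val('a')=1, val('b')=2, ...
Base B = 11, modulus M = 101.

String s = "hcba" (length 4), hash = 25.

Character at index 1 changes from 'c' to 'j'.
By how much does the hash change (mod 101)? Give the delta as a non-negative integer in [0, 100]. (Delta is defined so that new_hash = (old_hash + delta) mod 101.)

Delta formula: (val(new) - val(old)) * B^(n-1-k) mod M
  val('j') - val('c') = 10 - 3 = 7
  B^(n-1-k) = 11^2 mod 101 = 20
  Delta = 7 * 20 mod 101 = 39

Answer: 39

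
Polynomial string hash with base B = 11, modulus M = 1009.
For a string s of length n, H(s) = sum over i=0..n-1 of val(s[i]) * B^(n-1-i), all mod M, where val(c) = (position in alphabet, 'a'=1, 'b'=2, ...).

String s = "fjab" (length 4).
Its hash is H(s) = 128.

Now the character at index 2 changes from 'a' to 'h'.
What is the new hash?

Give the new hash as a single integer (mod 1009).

val('a') = 1, val('h') = 8
Position k = 2, exponent = n-1-k = 1
B^1 mod M = 11^1 mod 1009 = 11
Delta = (8 - 1) * 11 mod 1009 = 77
New hash = (128 + 77) mod 1009 = 205

Answer: 205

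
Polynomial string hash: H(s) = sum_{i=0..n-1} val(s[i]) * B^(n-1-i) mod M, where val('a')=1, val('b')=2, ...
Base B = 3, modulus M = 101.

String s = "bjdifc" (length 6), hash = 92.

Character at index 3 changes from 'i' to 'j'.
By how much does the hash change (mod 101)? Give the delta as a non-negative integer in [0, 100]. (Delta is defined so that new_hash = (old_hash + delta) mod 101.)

Delta formula: (val(new) - val(old)) * B^(n-1-k) mod M
  val('j') - val('i') = 10 - 9 = 1
  B^(n-1-k) = 3^2 mod 101 = 9
  Delta = 1 * 9 mod 101 = 9

Answer: 9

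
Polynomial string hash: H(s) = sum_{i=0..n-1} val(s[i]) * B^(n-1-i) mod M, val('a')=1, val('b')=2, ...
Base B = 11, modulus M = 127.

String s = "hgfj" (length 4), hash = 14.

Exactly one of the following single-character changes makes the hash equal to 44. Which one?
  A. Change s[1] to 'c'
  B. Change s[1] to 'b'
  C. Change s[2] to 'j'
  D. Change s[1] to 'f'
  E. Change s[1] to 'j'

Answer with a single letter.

Option A: s[1]='g'->'c', delta=(3-7)*11^2 mod 127 = 24, hash=14+24 mod 127 = 38
Option B: s[1]='g'->'b', delta=(2-7)*11^2 mod 127 = 30, hash=14+30 mod 127 = 44 <-- target
Option C: s[2]='f'->'j', delta=(10-6)*11^1 mod 127 = 44, hash=14+44 mod 127 = 58
Option D: s[1]='g'->'f', delta=(6-7)*11^2 mod 127 = 6, hash=14+6 mod 127 = 20
Option E: s[1]='g'->'j', delta=(10-7)*11^2 mod 127 = 109, hash=14+109 mod 127 = 123

Answer: B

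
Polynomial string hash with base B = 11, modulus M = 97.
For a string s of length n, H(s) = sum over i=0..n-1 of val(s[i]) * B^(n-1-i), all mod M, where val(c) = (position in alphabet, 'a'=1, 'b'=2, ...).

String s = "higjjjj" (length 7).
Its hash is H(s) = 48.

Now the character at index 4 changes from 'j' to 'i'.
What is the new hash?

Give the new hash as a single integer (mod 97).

Answer: 24

Derivation:
val('j') = 10, val('i') = 9
Position k = 4, exponent = n-1-k = 2
B^2 mod M = 11^2 mod 97 = 24
Delta = (9 - 10) * 24 mod 97 = 73
New hash = (48 + 73) mod 97 = 24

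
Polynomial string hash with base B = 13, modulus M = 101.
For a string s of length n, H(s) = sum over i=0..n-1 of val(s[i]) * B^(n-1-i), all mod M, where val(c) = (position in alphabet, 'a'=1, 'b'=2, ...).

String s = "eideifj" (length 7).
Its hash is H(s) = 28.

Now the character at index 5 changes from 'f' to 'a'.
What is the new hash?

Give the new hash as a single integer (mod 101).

Answer: 64

Derivation:
val('f') = 6, val('a') = 1
Position k = 5, exponent = n-1-k = 1
B^1 mod M = 13^1 mod 101 = 13
Delta = (1 - 6) * 13 mod 101 = 36
New hash = (28 + 36) mod 101 = 64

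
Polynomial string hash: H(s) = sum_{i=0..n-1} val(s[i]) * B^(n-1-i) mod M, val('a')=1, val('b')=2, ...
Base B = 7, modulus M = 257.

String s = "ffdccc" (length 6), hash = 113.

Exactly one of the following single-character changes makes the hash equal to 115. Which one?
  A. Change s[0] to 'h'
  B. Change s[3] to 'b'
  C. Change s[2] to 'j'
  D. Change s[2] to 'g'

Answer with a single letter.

Answer: C

Derivation:
Option A: s[0]='f'->'h', delta=(8-6)*7^5 mod 257 = 204, hash=113+204 mod 257 = 60
Option B: s[3]='c'->'b', delta=(2-3)*7^2 mod 257 = 208, hash=113+208 mod 257 = 64
Option C: s[2]='d'->'j', delta=(10-4)*7^3 mod 257 = 2, hash=113+2 mod 257 = 115 <-- target
Option D: s[2]='d'->'g', delta=(7-4)*7^3 mod 257 = 1, hash=113+1 mod 257 = 114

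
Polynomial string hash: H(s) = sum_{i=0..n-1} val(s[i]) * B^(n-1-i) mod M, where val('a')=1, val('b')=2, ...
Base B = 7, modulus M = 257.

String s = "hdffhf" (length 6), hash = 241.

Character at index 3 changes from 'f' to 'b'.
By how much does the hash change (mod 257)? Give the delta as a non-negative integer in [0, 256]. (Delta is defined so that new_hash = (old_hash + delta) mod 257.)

Delta formula: (val(new) - val(old)) * B^(n-1-k) mod M
  val('b') - val('f') = 2 - 6 = -4
  B^(n-1-k) = 7^2 mod 257 = 49
  Delta = -4 * 49 mod 257 = 61

Answer: 61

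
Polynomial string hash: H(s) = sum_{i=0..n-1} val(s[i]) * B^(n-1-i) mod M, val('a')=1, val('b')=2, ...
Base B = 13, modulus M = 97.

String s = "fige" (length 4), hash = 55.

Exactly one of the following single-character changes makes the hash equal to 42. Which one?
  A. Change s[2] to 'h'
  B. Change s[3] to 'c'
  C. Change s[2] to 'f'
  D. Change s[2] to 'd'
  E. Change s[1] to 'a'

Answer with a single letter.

Answer: C

Derivation:
Option A: s[2]='g'->'h', delta=(8-7)*13^1 mod 97 = 13, hash=55+13 mod 97 = 68
Option B: s[3]='e'->'c', delta=(3-5)*13^0 mod 97 = 95, hash=55+95 mod 97 = 53
Option C: s[2]='g'->'f', delta=(6-7)*13^1 mod 97 = 84, hash=55+84 mod 97 = 42 <-- target
Option D: s[2]='g'->'d', delta=(4-7)*13^1 mod 97 = 58, hash=55+58 mod 97 = 16
Option E: s[1]='i'->'a', delta=(1-9)*13^2 mod 97 = 6, hash=55+6 mod 97 = 61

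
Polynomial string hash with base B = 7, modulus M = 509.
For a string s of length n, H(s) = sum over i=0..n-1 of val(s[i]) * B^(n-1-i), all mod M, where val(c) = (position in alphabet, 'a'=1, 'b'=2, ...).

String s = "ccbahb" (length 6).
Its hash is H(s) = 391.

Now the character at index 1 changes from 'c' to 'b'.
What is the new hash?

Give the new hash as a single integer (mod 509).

val('c') = 3, val('b') = 2
Position k = 1, exponent = n-1-k = 4
B^4 mod M = 7^4 mod 509 = 365
Delta = (2 - 3) * 365 mod 509 = 144
New hash = (391 + 144) mod 509 = 26

Answer: 26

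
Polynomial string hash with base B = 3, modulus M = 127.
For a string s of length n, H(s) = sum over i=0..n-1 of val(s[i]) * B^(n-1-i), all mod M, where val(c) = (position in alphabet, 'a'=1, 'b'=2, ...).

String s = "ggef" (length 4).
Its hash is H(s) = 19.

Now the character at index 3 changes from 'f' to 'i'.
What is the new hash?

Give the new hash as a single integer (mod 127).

val('f') = 6, val('i') = 9
Position k = 3, exponent = n-1-k = 0
B^0 mod M = 3^0 mod 127 = 1
Delta = (9 - 6) * 1 mod 127 = 3
New hash = (19 + 3) mod 127 = 22

Answer: 22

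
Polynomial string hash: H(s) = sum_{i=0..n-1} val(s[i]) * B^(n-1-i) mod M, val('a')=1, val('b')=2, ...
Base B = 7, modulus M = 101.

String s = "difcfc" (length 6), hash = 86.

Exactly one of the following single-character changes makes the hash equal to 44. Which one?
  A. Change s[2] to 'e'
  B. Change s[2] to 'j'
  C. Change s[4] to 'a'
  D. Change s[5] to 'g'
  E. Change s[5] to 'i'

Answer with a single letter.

Answer: B

Derivation:
Option A: s[2]='f'->'e', delta=(5-6)*7^3 mod 101 = 61, hash=86+61 mod 101 = 46
Option B: s[2]='f'->'j', delta=(10-6)*7^3 mod 101 = 59, hash=86+59 mod 101 = 44 <-- target
Option C: s[4]='f'->'a', delta=(1-6)*7^1 mod 101 = 66, hash=86+66 mod 101 = 51
Option D: s[5]='c'->'g', delta=(7-3)*7^0 mod 101 = 4, hash=86+4 mod 101 = 90
Option E: s[5]='c'->'i', delta=(9-3)*7^0 mod 101 = 6, hash=86+6 mod 101 = 92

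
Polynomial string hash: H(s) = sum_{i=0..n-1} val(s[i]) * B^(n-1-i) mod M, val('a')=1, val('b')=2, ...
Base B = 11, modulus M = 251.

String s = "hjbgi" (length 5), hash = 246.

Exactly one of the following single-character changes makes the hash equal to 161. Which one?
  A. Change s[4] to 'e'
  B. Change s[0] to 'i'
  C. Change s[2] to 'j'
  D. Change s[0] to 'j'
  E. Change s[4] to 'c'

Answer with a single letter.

Option A: s[4]='i'->'e', delta=(5-9)*11^0 mod 251 = 247, hash=246+247 mod 251 = 242
Option B: s[0]='h'->'i', delta=(9-8)*11^4 mod 251 = 83, hash=246+83 mod 251 = 78
Option C: s[2]='b'->'j', delta=(10-2)*11^2 mod 251 = 215, hash=246+215 mod 251 = 210
Option D: s[0]='h'->'j', delta=(10-8)*11^4 mod 251 = 166, hash=246+166 mod 251 = 161 <-- target
Option E: s[4]='i'->'c', delta=(3-9)*11^0 mod 251 = 245, hash=246+245 mod 251 = 240

Answer: D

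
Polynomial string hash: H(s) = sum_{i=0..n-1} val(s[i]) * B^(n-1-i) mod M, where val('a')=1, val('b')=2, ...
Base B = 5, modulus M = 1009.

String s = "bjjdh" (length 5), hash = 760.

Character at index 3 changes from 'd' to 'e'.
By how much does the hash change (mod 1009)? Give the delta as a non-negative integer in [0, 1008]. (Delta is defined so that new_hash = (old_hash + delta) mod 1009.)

Answer: 5

Derivation:
Delta formula: (val(new) - val(old)) * B^(n-1-k) mod M
  val('e') - val('d') = 5 - 4 = 1
  B^(n-1-k) = 5^1 mod 1009 = 5
  Delta = 1 * 5 mod 1009 = 5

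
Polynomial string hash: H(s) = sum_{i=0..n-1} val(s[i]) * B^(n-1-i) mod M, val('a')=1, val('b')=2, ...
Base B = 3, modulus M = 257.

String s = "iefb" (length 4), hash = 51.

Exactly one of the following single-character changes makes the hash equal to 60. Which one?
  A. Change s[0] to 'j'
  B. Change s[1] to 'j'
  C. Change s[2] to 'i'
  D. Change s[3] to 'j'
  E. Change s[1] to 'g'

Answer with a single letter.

Option A: s[0]='i'->'j', delta=(10-9)*3^3 mod 257 = 27, hash=51+27 mod 257 = 78
Option B: s[1]='e'->'j', delta=(10-5)*3^2 mod 257 = 45, hash=51+45 mod 257 = 96
Option C: s[2]='f'->'i', delta=(9-6)*3^1 mod 257 = 9, hash=51+9 mod 257 = 60 <-- target
Option D: s[3]='b'->'j', delta=(10-2)*3^0 mod 257 = 8, hash=51+8 mod 257 = 59
Option E: s[1]='e'->'g', delta=(7-5)*3^2 mod 257 = 18, hash=51+18 mod 257 = 69

Answer: C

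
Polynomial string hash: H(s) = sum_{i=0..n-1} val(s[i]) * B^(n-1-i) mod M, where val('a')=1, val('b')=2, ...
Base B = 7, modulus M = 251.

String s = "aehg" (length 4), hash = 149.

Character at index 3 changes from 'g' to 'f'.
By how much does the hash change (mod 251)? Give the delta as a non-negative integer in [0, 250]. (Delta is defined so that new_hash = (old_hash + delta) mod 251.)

Answer: 250

Derivation:
Delta formula: (val(new) - val(old)) * B^(n-1-k) mod M
  val('f') - val('g') = 6 - 7 = -1
  B^(n-1-k) = 7^0 mod 251 = 1
  Delta = -1 * 1 mod 251 = 250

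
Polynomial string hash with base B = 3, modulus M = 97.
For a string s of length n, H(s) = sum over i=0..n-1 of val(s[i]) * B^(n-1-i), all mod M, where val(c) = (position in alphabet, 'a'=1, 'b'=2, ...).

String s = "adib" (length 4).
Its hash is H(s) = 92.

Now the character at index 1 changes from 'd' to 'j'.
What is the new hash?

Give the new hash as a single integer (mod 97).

val('d') = 4, val('j') = 10
Position k = 1, exponent = n-1-k = 2
B^2 mod M = 3^2 mod 97 = 9
Delta = (10 - 4) * 9 mod 97 = 54
New hash = (92 + 54) mod 97 = 49

Answer: 49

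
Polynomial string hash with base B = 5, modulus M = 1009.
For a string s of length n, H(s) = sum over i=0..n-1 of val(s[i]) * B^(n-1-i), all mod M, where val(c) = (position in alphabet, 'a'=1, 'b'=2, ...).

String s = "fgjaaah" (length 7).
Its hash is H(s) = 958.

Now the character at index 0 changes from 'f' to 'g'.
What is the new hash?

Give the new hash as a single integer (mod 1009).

Answer: 439

Derivation:
val('f') = 6, val('g') = 7
Position k = 0, exponent = n-1-k = 6
B^6 mod M = 5^6 mod 1009 = 490
Delta = (7 - 6) * 490 mod 1009 = 490
New hash = (958 + 490) mod 1009 = 439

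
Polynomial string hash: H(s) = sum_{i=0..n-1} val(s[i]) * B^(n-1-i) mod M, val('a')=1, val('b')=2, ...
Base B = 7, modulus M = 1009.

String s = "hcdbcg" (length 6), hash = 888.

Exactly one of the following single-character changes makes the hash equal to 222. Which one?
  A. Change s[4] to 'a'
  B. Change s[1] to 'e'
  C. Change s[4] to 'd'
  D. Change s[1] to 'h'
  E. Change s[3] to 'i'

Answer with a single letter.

Answer: E

Derivation:
Option A: s[4]='c'->'a', delta=(1-3)*7^1 mod 1009 = 995, hash=888+995 mod 1009 = 874
Option B: s[1]='c'->'e', delta=(5-3)*7^4 mod 1009 = 766, hash=888+766 mod 1009 = 645
Option C: s[4]='c'->'d', delta=(4-3)*7^1 mod 1009 = 7, hash=888+7 mod 1009 = 895
Option D: s[1]='c'->'h', delta=(8-3)*7^4 mod 1009 = 906, hash=888+906 mod 1009 = 785
Option E: s[3]='b'->'i', delta=(9-2)*7^2 mod 1009 = 343, hash=888+343 mod 1009 = 222 <-- target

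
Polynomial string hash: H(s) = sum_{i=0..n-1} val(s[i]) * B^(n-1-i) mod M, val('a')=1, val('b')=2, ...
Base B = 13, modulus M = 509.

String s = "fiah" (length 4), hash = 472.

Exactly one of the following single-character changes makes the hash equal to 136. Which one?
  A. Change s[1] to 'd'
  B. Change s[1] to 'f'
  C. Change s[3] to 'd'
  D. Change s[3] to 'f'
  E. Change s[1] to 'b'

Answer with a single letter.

Answer: A

Derivation:
Option A: s[1]='i'->'d', delta=(4-9)*13^2 mod 509 = 173, hash=472+173 mod 509 = 136 <-- target
Option B: s[1]='i'->'f', delta=(6-9)*13^2 mod 509 = 2, hash=472+2 mod 509 = 474
Option C: s[3]='h'->'d', delta=(4-8)*13^0 mod 509 = 505, hash=472+505 mod 509 = 468
Option D: s[3]='h'->'f', delta=(6-8)*13^0 mod 509 = 507, hash=472+507 mod 509 = 470
Option E: s[1]='i'->'b', delta=(2-9)*13^2 mod 509 = 344, hash=472+344 mod 509 = 307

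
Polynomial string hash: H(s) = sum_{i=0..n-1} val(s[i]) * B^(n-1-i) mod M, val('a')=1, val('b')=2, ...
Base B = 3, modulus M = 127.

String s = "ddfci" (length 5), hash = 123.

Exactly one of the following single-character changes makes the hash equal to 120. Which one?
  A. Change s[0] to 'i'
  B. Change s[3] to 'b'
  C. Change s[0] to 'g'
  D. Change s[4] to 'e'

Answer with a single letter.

Answer: B

Derivation:
Option A: s[0]='d'->'i', delta=(9-4)*3^4 mod 127 = 24, hash=123+24 mod 127 = 20
Option B: s[3]='c'->'b', delta=(2-3)*3^1 mod 127 = 124, hash=123+124 mod 127 = 120 <-- target
Option C: s[0]='d'->'g', delta=(7-4)*3^4 mod 127 = 116, hash=123+116 mod 127 = 112
Option D: s[4]='i'->'e', delta=(5-9)*3^0 mod 127 = 123, hash=123+123 mod 127 = 119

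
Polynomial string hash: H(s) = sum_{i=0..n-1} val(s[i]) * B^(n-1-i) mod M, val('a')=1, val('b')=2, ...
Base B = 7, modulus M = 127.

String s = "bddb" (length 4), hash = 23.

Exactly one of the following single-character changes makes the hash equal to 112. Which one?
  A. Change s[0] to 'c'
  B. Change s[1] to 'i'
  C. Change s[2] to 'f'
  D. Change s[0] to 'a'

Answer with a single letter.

Answer: A

Derivation:
Option A: s[0]='b'->'c', delta=(3-2)*7^3 mod 127 = 89, hash=23+89 mod 127 = 112 <-- target
Option B: s[1]='d'->'i', delta=(9-4)*7^2 mod 127 = 118, hash=23+118 mod 127 = 14
Option C: s[2]='d'->'f', delta=(6-4)*7^1 mod 127 = 14, hash=23+14 mod 127 = 37
Option D: s[0]='b'->'a', delta=(1-2)*7^3 mod 127 = 38, hash=23+38 mod 127 = 61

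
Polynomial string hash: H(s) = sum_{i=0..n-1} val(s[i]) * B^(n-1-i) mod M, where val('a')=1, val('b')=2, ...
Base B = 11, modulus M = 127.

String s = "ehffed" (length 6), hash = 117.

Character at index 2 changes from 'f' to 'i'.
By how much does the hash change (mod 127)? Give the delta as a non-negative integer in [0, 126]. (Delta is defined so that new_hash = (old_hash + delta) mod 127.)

Delta formula: (val(new) - val(old)) * B^(n-1-k) mod M
  val('i') - val('f') = 9 - 6 = 3
  B^(n-1-k) = 11^3 mod 127 = 61
  Delta = 3 * 61 mod 127 = 56

Answer: 56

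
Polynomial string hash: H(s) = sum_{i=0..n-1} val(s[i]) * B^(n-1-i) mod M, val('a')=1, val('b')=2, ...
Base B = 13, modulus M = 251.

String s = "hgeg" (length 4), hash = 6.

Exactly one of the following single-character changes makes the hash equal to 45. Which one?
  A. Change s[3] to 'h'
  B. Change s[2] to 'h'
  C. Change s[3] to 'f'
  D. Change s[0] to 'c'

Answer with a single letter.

Answer: B

Derivation:
Option A: s[3]='g'->'h', delta=(8-7)*13^0 mod 251 = 1, hash=6+1 mod 251 = 7
Option B: s[2]='e'->'h', delta=(8-5)*13^1 mod 251 = 39, hash=6+39 mod 251 = 45 <-- target
Option C: s[3]='g'->'f', delta=(6-7)*13^0 mod 251 = 250, hash=6+250 mod 251 = 5
Option D: s[0]='h'->'c', delta=(3-8)*13^3 mod 251 = 59, hash=6+59 mod 251 = 65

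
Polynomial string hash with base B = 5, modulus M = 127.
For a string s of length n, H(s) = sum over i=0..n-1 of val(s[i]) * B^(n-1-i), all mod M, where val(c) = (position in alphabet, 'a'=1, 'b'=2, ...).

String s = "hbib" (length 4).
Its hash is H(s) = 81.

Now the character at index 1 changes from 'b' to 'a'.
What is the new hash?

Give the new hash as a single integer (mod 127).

val('b') = 2, val('a') = 1
Position k = 1, exponent = n-1-k = 2
B^2 mod M = 5^2 mod 127 = 25
Delta = (1 - 2) * 25 mod 127 = 102
New hash = (81 + 102) mod 127 = 56

Answer: 56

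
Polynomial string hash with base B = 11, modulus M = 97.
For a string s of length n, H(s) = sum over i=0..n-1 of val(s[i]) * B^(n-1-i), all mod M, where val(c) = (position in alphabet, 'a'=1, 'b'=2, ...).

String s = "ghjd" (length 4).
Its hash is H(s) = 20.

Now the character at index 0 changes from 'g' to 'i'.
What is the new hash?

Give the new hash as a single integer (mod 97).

Answer: 63

Derivation:
val('g') = 7, val('i') = 9
Position k = 0, exponent = n-1-k = 3
B^3 mod M = 11^3 mod 97 = 70
Delta = (9 - 7) * 70 mod 97 = 43
New hash = (20 + 43) mod 97 = 63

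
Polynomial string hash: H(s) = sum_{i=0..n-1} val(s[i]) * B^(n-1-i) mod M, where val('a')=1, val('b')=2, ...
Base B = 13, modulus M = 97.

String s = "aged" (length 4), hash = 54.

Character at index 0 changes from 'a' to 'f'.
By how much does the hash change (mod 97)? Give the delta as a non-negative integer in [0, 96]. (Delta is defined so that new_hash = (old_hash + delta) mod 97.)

Answer: 24

Derivation:
Delta formula: (val(new) - val(old)) * B^(n-1-k) mod M
  val('f') - val('a') = 6 - 1 = 5
  B^(n-1-k) = 13^3 mod 97 = 63
  Delta = 5 * 63 mod 97 = 24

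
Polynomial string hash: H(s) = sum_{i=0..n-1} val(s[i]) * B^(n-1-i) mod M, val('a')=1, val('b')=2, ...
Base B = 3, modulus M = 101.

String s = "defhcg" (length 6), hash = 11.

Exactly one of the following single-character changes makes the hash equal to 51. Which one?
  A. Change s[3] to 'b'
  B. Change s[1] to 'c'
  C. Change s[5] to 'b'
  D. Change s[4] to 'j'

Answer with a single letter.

Option A: s[3]='h'->'b', delta=(2-8)*3^2 mod 101 = 47, hash=11+47 mod 101 = 58
Option B: s[1]='e'->'c', delta=(3-5)*3^4 mod 101 = 40, hash=11+40 mod 101 = 51 <-- target
Option C: s[5]='g'->'b', delta=(2-7)*3^0 mod 101 = 96, hash=11+96 mod 101 = 6
Option D: s[4]='c'->'j', delta=(10-3)*3^1 mod 101 = 21, hash=11+21 mod 101 = 32

Answer: B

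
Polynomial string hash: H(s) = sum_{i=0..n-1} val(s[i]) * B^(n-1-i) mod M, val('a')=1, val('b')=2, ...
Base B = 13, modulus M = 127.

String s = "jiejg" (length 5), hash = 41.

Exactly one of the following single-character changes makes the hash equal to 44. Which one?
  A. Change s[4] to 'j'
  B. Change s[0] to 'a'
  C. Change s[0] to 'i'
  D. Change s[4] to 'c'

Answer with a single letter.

Option A: s[4]='g'->'j', delta=(10-7)*13^0 mod 127 = 3, hash=41+3 mod 127 = 44 <-- target
Option B: s[0]='j'->'a', delta=(1-10)*13^4 mod 127 = 126, hash=41+126 mod 127 = 40
Option C: s[0]='j'->'i', delta=(9-10)*13^4 mod 127 = 14, hash=41+14 mod 127 = 55
Option D: s[4]='g'->'c', delta=(3-7)*13^0 mod 127 = 123, hash=41+123 mod 127 = 37

Answer: A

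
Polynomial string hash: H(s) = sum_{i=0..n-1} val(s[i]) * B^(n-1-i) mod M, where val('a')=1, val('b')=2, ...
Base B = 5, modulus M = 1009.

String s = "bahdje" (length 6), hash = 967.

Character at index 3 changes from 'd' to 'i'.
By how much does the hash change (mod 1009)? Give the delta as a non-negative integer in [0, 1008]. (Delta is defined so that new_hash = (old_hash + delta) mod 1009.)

Delta formula: (val(new) - val(old)) * B^(n-1-k) mod M
  val('i') - val('d') = 9 - 4 = 5
  B^(n-1-k) = 5^2 mod 1009 = 25
  Delta = 5 * 25 mod 1009 = 125

Answer: 125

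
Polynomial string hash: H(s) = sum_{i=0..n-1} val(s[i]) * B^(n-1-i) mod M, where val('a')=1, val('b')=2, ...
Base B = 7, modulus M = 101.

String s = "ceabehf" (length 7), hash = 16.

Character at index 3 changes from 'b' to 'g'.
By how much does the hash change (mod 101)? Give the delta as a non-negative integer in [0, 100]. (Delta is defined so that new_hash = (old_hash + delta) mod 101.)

Answer: 99

Derivation:
Delta formula: (val(new) - val(old)) * B^(n-1-k) mod M
  val('g') - val('b') = 7 - 2 = 5
  B^(n-1-k) = 7^3 mod 101 = 40
  Delta = 5 * 40 mod 101 = 99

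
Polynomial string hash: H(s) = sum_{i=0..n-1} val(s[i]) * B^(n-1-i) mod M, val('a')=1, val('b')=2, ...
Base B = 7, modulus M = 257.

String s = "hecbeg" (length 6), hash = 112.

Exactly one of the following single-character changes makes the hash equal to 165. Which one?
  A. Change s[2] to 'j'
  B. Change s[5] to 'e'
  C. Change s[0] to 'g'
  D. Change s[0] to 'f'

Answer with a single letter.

Option A: s[2]='c'->'j', delta=(10-3)*7^3 mod 257 = 88, hash=112+88 mod 257 = 200
Option B: s[5]='g'->'e', delta=(5-7)*7^0 mod 257 = 255, hash=112+255 mod 257 = 110
Option C: s[0]='h'->'g', delta=(7-8)*7^5 mod 257 = 155, hash=112+155 mod 257 = 10
Option D: s[0]='h'->'f', delta=(6-8)*7^5 mod 257 = 53, hash=112+53 mod 257 = 165 <-- target

Answer: D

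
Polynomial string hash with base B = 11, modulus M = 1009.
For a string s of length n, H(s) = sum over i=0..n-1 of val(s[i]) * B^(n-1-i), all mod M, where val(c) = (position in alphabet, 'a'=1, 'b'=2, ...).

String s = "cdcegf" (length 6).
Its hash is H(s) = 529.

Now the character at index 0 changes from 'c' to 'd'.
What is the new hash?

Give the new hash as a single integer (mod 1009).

val('c') = 3, val('d') = 4
Position k = 0, exponent = n-1-k = 5
B^5 mod M = 11^5 mod 1009 = 620
Delta = (4 - 3) * 620 mod 1009 = 620
New hash = (529 + 620) mod 1009 = 140

Answer: 140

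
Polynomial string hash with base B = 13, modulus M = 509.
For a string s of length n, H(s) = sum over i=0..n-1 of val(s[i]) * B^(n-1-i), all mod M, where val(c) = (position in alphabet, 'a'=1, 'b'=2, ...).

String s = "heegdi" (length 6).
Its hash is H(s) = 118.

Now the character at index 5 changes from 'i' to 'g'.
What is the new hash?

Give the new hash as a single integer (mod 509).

Answer: 116

Derivation:
val('i') = 9, val('g') = 7
Position k = 5, exponent = n-1-k = 0
B^0 mod M = 13^0 mod 509 = 1
Delta = (7 - 9) * 1 mod 509 = 507
New hash = (118 + 507) mod 509 = 116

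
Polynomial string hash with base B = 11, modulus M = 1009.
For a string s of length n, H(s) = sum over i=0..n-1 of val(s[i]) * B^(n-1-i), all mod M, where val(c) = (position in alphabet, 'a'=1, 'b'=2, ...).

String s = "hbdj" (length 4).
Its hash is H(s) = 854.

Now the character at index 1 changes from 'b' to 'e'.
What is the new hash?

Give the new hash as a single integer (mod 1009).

val('b') = 2, val('e') = 5
Position k = 1, exponent = n-1-k = 2
B^2 mod M = 11^2 mod 1009 = 121
Delta = (5 - 2) * 121 mod 1009 = 363
New hash = (854 + 363) mod 1009 = 208

Answer: 208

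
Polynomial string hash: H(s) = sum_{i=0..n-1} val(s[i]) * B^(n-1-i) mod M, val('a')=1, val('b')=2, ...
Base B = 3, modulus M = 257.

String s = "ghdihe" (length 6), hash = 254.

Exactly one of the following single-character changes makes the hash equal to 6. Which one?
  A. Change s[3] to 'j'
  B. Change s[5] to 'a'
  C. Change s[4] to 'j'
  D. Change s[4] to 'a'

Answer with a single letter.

Option A: s[3]='i'->'j', delta=(10-9)*3^2 mod 257 = 9, hash=254+9 mod 257 = 6 <-- target
Option B: s[5]='e'->'a', delta=(1-5)*3^0 mod 257 = 253, hash=254+253 mod 257 = 250
Option C: s[4]='h'->'j', delta=(10-8)*3^1 mod 257 = 6, hash=254+6 mod 257 = 3
Option D: s[4]='h'->'a', delta=(1-8)*3^1 mod 257 = 236, hash=254+236 mod 257 = 233

Answer: A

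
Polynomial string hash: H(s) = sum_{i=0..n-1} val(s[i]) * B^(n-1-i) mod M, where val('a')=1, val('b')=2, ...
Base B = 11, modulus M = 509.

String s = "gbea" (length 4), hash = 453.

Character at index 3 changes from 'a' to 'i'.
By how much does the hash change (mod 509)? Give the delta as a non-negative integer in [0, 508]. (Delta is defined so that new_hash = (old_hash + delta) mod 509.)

Answer: 8

Derivation:
Delta formula: (val(new) - val(old)) * B^(n-1-k) mod M
  val('i') - val('a') = 9 - 1 = 8
  B^(n-1-k) = 11^0 mod 509 = 1
  Delta = 8 * 1 mod 509 = 8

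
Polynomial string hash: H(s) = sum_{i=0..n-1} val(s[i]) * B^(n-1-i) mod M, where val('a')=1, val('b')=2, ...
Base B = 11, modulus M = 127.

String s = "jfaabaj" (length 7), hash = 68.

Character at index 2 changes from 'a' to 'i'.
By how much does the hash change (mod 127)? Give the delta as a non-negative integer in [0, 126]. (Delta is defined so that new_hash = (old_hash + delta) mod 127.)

Delta formula: (val(new) - val(old)) * B^(n-1-k) mod M
  val('i') - val('a') = 9 - 1 = 8
  B^(n-1-k) = 11^4 mod 127 = 36
  Delta = 8 * 36 mod 127 = 34

Answer: 34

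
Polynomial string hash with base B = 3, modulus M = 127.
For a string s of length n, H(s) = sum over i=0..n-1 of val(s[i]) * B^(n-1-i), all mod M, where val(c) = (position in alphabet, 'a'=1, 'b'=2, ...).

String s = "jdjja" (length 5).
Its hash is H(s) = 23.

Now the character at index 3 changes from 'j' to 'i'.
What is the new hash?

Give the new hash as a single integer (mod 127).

Answer: 20

Derivation:
val('j') = 10, val('i') = 9
Position k = 3, exponent = n-1-k = 1
B^1 mod M = 3^1 mod 127 = 3
Delta = (9 - 10) * 3 mod 127 = 124
New hash = (23 + 124) mod 127 = 20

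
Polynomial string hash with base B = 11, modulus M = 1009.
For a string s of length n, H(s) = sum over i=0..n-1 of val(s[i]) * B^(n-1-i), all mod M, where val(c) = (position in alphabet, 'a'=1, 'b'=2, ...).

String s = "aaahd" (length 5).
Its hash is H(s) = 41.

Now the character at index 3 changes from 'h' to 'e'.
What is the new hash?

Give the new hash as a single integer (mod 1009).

Answer: 8

Derivation:
val('h') = 8, val('e') = 5
Position k = 3, exponent = n-1-k = 1
B^1 mod M = 11^1 mod 1009 = 11
Delta = (5 - 8) * 11 mod 1009 = 976
New hash = (41 + 976) mod 1009 = 8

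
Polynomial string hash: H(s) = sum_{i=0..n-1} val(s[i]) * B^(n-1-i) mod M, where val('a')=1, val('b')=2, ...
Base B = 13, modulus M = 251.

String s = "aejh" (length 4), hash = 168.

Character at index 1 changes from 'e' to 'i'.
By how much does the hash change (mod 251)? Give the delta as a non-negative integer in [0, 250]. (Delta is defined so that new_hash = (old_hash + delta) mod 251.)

Delta formula: (val(new) - val(old)) * B^(n-1-k) mod M
  val('i') - val('e') = 9 - 5 = 4
  B^(n-1-k) = 13^2 mod 251 = 169
  Delta = 4 * 169 mod 251 = 174

Answer: 174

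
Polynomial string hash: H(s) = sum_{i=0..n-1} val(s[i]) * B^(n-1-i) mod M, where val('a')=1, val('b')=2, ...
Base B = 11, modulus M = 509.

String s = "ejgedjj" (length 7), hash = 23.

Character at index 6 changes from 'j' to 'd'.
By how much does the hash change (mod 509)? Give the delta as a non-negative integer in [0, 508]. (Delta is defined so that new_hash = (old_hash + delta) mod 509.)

Delta formula: (val(new) - val(old)) * B^(n-1-k) mod M
  val('d') - val('j') = 4 - 10 = -6
  B^(n-1-k) = 11^0 mod 509 = 1
  Delta = -6 * 1 mod 509 = 503

Answer: 503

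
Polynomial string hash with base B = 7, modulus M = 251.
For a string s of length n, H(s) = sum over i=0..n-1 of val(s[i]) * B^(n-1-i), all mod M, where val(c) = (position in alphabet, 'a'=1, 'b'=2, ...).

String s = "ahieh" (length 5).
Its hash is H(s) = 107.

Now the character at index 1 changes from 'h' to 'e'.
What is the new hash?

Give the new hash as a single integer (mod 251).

Answer: 82

Derivation:
val('h') = 8, val('e') = 5
Position k = 1, exponent = n-1-k = 3
B^3 mod M = 7^3 mod 251 = 92
Delta = (5 - 8) * 92 mod 251 = 226
New hash = (107 + 226) mod 251 = 82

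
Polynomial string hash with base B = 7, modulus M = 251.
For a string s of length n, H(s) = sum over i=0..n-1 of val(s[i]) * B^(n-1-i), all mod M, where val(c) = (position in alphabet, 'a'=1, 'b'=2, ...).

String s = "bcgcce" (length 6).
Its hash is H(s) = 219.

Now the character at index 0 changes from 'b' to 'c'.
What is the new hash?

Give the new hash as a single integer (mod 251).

Answer: 209

Derivation:
val('b') = 2, val('c') = 3
Position k = 0, exponent = n-1-k = 5
B^5 mod M = 7^5 mod 251 = 241
Delta = (3 - 2) * 241 mod 251 = 241
New hash = (219 + 241) mod 251 = 209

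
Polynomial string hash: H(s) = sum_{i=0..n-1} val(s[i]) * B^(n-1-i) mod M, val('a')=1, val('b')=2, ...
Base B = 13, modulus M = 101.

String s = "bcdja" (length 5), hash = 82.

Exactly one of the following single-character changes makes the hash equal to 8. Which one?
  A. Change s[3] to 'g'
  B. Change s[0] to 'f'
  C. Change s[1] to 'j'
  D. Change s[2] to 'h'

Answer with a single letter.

Option A: s[3]='j'->'g', delta=(7-10)*13^1 mod 101 = 62, hash=82+62 mod 101 = 43
Option B: s[0]='b'->'f', delta=(6-2)*13^4 mod 101 = 13, hash=82+13 mod 101 = 95
Option C: s[1]='c'->'j', delta=(10-3)*13^3 mod 101 = 27, hash=82+27 mod 101 = 8 <-- target
Option D: s[2]='d'->'h', delta=(8-4)*13^2 mod 101 = 70, hash=82+70 mod 101 = 51

Answer: C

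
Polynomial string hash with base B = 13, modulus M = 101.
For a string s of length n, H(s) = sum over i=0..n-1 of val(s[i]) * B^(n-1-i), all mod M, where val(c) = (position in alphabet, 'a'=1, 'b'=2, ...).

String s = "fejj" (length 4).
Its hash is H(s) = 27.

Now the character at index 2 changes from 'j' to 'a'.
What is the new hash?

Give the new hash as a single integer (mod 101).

Answer: 11

Derivation:
val('j') = 10, val('a') = 1
Position k = 2, exponent = n-1-k = 1
B^1 mod M = 13^1 mod 101 = 13
Delta = (1 - 10) * 13 mod 101 = 85
New hash = (27 + 85) mod 101 = 11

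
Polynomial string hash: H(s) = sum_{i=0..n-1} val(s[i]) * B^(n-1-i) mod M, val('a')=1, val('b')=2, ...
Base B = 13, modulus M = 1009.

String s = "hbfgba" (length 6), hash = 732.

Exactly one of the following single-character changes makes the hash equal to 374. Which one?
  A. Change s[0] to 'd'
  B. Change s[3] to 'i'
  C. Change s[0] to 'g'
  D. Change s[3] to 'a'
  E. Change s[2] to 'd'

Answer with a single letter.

Option A: s[0]='h'->'d', delta=(4-8)*13^5 mod 1009 = 76, hash=732+76 mod 1009 = 808
Option B: s[3]='g'->'i', delta=(9-7)*13^2 mod 1009 = 338, hash=732+338 mod 1009 = 61
Option C: s[0]='h'->'g', delta=(7-8)*13^5 mod 1009 = 19, hash=732+19 mod 1009 = 751
Option D: s[3]='g'->'a', delta=(1-7)*13^2 mod 1009 = 1004, hash=732+1004 mod 1009 = 727
Option E: s[2]='f'->'d', delta=(4-6)*13^3 mod 1009 = 651, hash=732+651 mod 1009 = 374 <-- target

Answer: E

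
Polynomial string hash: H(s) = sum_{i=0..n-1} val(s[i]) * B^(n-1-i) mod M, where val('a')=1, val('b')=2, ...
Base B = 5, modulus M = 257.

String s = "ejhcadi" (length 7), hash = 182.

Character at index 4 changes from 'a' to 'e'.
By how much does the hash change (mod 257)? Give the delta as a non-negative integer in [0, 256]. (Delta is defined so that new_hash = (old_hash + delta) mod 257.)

Delta formula: (val(new) - val(old)) * B^(n-1-k) mod M
  val('e') - val('a') = 5 - 1 = 4
  B^(n-1-k) = 5^2 mod 257 = 25
  Delta = 4 * 25 mod 257 = 100

Answer: 100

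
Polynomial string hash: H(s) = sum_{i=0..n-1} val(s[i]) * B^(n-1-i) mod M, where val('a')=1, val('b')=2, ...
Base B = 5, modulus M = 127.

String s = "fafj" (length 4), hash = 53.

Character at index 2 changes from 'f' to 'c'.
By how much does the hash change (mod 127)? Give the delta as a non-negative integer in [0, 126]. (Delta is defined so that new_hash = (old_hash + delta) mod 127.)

Delta formula: (val(new) - val(old)) * B^(n-1-k) mod M
  val('c') - val('f') = 3 - 6 = -3
  B^(n-1-k) = 5^1 mod 127 = 5
  Delta = -3 * 5 mod 127 = 112

Answer: 112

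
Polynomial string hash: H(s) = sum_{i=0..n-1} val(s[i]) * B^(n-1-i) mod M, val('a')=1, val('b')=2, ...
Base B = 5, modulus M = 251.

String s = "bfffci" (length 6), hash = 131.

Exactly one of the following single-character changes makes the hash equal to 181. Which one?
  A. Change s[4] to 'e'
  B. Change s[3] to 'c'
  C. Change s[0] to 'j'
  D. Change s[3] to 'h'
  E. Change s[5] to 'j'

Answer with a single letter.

Option A: s[4]='c'->'e', delta=(5-3)*5^1 mod 251 = 10, hash=131+10 mod 251 = 141
Option B: s[3]='f'->'c', delta=(3-6)*5^2 mod 251 = 176, hash=131+176 mod 251 = 56
Option C: s[0]='b'->'j', delta=(10-2)*5^5 mod 251 = 151, hash=131+151 mod 251 = 31
Option D: s[3]='f'->'h', delta=(8-6)*5^2 mod 251 = 50, hash=131+50 mod 251 = 181 <-- target
Option E: s[5]='i'->'j', delta=(10-9)*5^0 mod 251 = 1, hash=131+1 mod 251 = 132

Answer: D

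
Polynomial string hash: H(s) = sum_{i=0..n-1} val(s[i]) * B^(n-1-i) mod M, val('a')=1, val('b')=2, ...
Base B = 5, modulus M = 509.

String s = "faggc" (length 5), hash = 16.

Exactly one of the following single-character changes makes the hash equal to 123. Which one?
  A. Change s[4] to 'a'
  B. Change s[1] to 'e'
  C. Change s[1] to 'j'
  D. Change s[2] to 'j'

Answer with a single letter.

Answer: C

Derivation:
Option A: s[4]='c'->'a', delta=(1-3)*5^0 mod 509 = 507, hash=16+507 mod 509 = 14
Option B: s[1]='a'->'e', delta=(5-1)*5^3 mod 509 = 500, hash=16+500 mod 509 = 7
Option C: s[1]='a'->'j', delta=(10-1)*5^3 mod 509 = 107, hash=16+107 mod 509 = 123 <-- target
Option D: s[2]='g'->'j', delta=(10-7)*5^2 mod 509 = 75, hash=16+75 mod 509 = 91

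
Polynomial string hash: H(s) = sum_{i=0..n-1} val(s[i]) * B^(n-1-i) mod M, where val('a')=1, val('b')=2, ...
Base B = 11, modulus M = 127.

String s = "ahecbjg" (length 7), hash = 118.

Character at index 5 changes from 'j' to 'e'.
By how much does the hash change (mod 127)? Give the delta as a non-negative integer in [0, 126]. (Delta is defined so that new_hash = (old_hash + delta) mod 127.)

Answer: 72

Derivation:
Delta formula: (val(new) - val(old)) * B^(n-1-k) mod M
  val('e') - val('j') = 5 - 10 = -5
  B^(n-1-k) = 11^1 mod 127 = 11
  Delta = -5 * 11 mod 127 = 72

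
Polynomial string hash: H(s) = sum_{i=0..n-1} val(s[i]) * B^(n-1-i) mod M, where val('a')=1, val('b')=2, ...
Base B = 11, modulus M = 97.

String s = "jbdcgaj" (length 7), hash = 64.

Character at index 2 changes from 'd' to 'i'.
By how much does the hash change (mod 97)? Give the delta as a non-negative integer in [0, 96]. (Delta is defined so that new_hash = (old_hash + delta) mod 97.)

Answer: 67

Derivation:
Delta formula: (val(new) - val(old)) * B^(n-1-k) mod M
  val('i') - val('d') = 9 - 4 = 5
  B^(n-1-k) = 11^4 mod 97 = 91
  Delta = 5 * 91 mod 97 = 67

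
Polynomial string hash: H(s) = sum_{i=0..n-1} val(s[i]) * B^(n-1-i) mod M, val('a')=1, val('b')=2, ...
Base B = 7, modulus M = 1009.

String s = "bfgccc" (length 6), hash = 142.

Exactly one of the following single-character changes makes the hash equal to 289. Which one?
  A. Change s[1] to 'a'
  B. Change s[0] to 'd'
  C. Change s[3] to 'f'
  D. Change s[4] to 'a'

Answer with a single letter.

Answer: C

Derivation:
Option A: s[1]='f'->'a', delta=(1-6)*7^4 mod 1009 = 103, hash=142+103 mod 1009 = 245
Option B: s[0]='b'->'d', delta=(4-2)*7^5 mod 1009 = 317, hash=142+317 mod 1009 = 459
Option C: s[3]='c'->'f', delta=(6-3)*7^2 mod 1009 = 147, hash=142+147 mod 1009 = 289 <-- target
Option D: s[4]='c'->'a', delta=(1-3)*7^1 mod 1009 = 995, hash=142+995 mod 1009 = 128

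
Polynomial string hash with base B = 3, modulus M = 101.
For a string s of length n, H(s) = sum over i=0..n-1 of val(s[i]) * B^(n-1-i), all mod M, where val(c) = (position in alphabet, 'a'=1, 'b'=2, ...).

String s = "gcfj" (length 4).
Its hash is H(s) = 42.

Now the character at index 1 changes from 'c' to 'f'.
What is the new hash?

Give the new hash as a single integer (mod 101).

Answer: 69

Derivation:
val('c') = 3, val('f') = 6
Position k = 1, exponent = n-1-k = 2
B^2 mod M = 3^2 mod 101 = 9
Delta = (6 - 3) * 9 mod 101 = 27
New hash = (42 + 27) mod 101 = 69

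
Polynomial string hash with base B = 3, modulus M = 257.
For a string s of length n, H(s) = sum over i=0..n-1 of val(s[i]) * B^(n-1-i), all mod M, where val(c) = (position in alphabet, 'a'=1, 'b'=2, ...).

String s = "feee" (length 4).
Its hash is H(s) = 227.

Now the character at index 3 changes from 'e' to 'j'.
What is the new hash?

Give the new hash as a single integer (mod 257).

val('e') = 5, val('j') = 10
Position k = 3, exponent = n-1-k = 0
B^0 mod M = 3^0 mod 257 = 1
Delta = (10 - 5) * 1 mod 257 = 5
New hash = (227 + 5) mod 257 = 232

Answer: 232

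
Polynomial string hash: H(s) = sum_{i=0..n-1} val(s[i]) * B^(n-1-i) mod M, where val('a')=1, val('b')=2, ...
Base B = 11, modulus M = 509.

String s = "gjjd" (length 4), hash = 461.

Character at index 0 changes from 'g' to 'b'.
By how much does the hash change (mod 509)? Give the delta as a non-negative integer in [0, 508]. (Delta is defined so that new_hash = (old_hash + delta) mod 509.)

Delta formula: (val(new) - val(old)) * B^(n-1-k) mod M
  val('b') - val('g') = 2 - 7 = -5
  B^(n-1-k) = 11^3 mod 509 = 313
  Delta = -5 * 313 mod 509 = 471

Answer: 471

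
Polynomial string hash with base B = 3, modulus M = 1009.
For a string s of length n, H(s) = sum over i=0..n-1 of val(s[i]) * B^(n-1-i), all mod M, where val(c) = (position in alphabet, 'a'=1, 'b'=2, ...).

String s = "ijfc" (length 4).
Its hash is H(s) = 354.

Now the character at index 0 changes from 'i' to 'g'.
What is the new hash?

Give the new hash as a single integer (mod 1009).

val('i') = 9, val('g') = 7
Position k = 0, exponent = n-1-k = 3
B^3 mod M = 3^3 mod 1009 = 27
Delta = (7 - 9) * 27 mod 1009 = 955
New hash = (354 + 955) mod 1009 = 300

Answer: 300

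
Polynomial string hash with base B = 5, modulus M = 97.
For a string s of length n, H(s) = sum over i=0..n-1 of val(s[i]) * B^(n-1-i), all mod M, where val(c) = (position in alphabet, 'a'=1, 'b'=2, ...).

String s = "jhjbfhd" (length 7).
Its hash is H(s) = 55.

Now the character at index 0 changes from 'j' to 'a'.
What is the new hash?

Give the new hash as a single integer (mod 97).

Answer: 80

Derivation:
val('j') = 10, val('a') = 1
Position k = 0, exponent = n-1-k = 6
B^6 mod M = 5^6 mod 97 = 8
Delta = (1 - 10) * 8 mod 97 = 25
New hash = (55 + 25) mod 97 = 80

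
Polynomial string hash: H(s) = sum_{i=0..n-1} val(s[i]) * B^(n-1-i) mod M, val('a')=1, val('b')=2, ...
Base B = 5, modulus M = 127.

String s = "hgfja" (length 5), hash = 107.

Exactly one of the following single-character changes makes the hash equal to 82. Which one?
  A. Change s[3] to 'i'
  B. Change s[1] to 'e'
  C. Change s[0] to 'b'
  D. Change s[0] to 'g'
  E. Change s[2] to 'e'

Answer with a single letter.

Option A: s[3]='j'->'i', delta=(9-10)*5^1 mod 127 = 122, hash=107+122 mod 127 = 102
Option B: s[1]='g'->'e', delta=(5-7)*5^3 mod 127 = 4, hash=107+4 mod 127 = 111
Option C: s[0]='h'->'b', delta=(2-8)*5^4 mod 127 = 60, hash=107+60 mod 127 = 40
Option D: s[0]='h'->'g', delta=(7-8)*5^4 mod 127 = 10, hash=107+10 mod 127 = 117
Option E: s[2]='f'->'e', delta=(5-6)*5^2 mod 127 = 102, hash=107+102 mod 127 = 82 <-- target

Answer: E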